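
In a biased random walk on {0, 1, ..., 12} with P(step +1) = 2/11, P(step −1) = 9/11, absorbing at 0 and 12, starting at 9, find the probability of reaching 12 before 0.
P(hit 12 before 0) = (1 − (9/2)^9) / (1 − (9/2)^12) = 4298696/391719185

Let u_k denote P(reach 12 before 0 | start at k). Boundary: u_0 = 0, u_12 = 1. Recurrence: u_k = 2/11·u_{k+1} + 9/11·u_{k-1} for 1 ≤ k ≤ 11. Try u_k = A + B·r^k with r = q/p = (9/11)/(2/11) = 9/2. Substitution satisfies the recurrence; boundary conditions give:
  u_k = (1 − r^k) / (1 − r^N) = (1 − (9/2)^9) / (1 − (9/2)^12) = 4298696/391719185.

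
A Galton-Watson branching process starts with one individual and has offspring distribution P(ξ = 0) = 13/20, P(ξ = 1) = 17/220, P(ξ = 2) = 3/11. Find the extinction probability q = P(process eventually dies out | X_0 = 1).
q = 1

Mean offspring μ = 0·13/20 + 1·17/220 + 2·3/11 = 137/220 ≤ 1. For μ ≤ 1 with offspring not concentrated at 1, the Galton-Watson process goes extinct almost surely, so q = 1.
(Algebraic check: The pgf is f(s) = 13/20 + 17/220·s + 3/11·s². The extinction probability q is the smallest fixed point of f in [0, 1]. Setting s = f(s):
  3/11·s² + (17/220 − 1)·s + 13/20 = 0
  3/11·s² − (13/20 + 3/11)·s + 13/20 = 0
which factors as (s − 1)·(3/11·s − 13/20) = 0, giving roots s = 1 and s = (13/20)/(3/11) = 143/60. Since 143/60 ≥ 1, the smallest root in [0, 1] is s = 1.)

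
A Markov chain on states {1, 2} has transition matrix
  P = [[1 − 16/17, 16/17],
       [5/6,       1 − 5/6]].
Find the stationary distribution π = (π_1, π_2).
π_1 = 85/181, π_2 = 96/181

Solve πP = π with π_1 + π_2 = 1. From πP = π: π_1 · (1 − 16/17) + π_2 · 5/6 = π_1 ⇒ π_2 · 5/6 = π_1 · 16/17 ⇒ π_2/π_1 = (16/17)/(5/6) = 96/85. Together with π_1 + π_2 = 1:
  π_1 = (5/6)/(16/17 + 5/6) = (5/6)/(181/102) = 85/181,
  π_2 = (16/17)/(16/17 + 5/6) = (16/17)/(181/102) = 96/181.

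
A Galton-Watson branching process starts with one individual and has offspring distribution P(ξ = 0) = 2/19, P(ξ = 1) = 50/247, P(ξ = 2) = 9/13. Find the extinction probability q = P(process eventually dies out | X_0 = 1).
q = 26/171

The pgf is f(s) = 2/19 + 50/247·s + 9/13·s². The extinction probability q is the smallest fixed point of f in [0, 1]. Setting s = f(s):
  9/13·s² + (50/247 − 1)·s + 2/19 = 0
  9/13·s² − (2/19 + 9/13)·s + 2/19 = 0
which factors as (s − 1)·(9/13·s − 2/19) = 0, giving roots s = 1 and s = (2/19)/(9/13) = 26/171.
Mean offspring μ = 50/247 + 2·9/13 = 392/247 > 1 (supercritical), so q < 1. The extinction probability is the smaller root: q = (2/19)/(9/13) = 26/171.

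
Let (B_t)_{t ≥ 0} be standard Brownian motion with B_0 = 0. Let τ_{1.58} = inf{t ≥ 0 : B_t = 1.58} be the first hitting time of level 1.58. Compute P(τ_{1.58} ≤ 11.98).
P(τ_{1.58} ≤ 11.98) = 2(1 − Φ(1.58/√11.98)) = 2(1 − Φ(0.4565)) ≈ 0.6480

By the reflection principle for standard BM, P(τ_b ≤ t) = 2 · P(B_t ≥ b). Since B_t ~ N(0, t), P(B_t ≥ 1.58) = 1 − Φ(1.58/√t) = 1 − Φ(1.58/√11.98) = 1 − Φ(0.4565) ≈ 0.32402. Doubling: P(τ_{1.58} ≤ 11.98) ≈ 2 · 0.32402 = 0.64804 ≈ 0.6480.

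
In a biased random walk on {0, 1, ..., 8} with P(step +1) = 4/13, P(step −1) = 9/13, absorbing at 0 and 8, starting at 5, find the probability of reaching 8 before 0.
P(hit 8 before 0) = (1 − (9/4)^5) / (1 − (9/4)^8) = 742720/8596237

Let u_k denote P(reach 8 before 0 | start at k). Boundary: u_0 = 0, u_8 = 1. Recurrence: u_k = 4/13·u_{k+1} + 9/13·u_{k-1} for 1 ≤ k ≤ 7. Try u_k = A + B·r^k with r = q/p = (9/13)/(4/13) = 9/4. Substitution satisfies the recurrence; boundary conditions give:
  u_k = (1 − r^k) / (1 − r^N) = (1 − (9/4)^5) / (1 − (9/4)^8) = 742720/8596237.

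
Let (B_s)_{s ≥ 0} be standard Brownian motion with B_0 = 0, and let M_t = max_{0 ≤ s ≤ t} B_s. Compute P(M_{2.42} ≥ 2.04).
P(M_{2.42} ≥ 2.04) = 2·P(B_{2.42} ≥ 2.04) = 2(1 − Φ(2.04/√2.42)) ≈ 0.1897

By the reflection principle for Brownian motion, P(M_t ≥ a) = 2 · P(B_t ≥ a) for a ≥ 0. Since B_t ~ N(0, t), P(B_t ≥ 2.04) = 1 − Φ(2.04/√t) = 1 − Φ(2.04/√2.42) = 1 − Φ(1.3114). So
  P(M_{2.42} ≥ 2.04) = 2(1 − Φ(1.3114)) ≈ 0.1897.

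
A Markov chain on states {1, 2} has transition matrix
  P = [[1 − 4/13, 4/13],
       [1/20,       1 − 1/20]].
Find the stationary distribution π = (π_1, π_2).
π_1 = 13/93, π_2 = 80/93

Solve πP = π with π_1 + π_2 = 1. From πP = π: π_1 · (1 − 4/13) + π_2 · 1/20 = π_1 ⇒ π_2 · 1/20 = π_1 · 4/13 ⇒ π_2/π_1 = (4/13)/(1/20) = 80/13. Together with π_1 + π_2 = 1:
  π_1 = (1/20)/(4/13 + 1/20) = (1/20)/(93/260) = 13/93,
  π_2 = (4/13)/(4/13 + 1/20) = (4/13)/(93/260) = 80/93.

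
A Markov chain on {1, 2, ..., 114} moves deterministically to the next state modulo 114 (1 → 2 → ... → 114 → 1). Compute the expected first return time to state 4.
E[T_4 | X_0 = 4] = 114

The chain cycles deterministically, so starting at state 4 it returns in exactly 114 steps. Equivalently, the stationary distribution is uniform π_j = 1/114 for every state j, so by Kac's formula E[T_4] = 1/π_4 = 114.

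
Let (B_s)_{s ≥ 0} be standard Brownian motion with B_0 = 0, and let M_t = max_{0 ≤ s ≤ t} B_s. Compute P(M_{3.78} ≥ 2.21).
P(M_{3.78} ≥ 2.21) = 2·P(B_{3.78} ≥ 2.21) = 2(1 − Φ(2.21/√3.78)) ≈ 0.2557

By the reflection principle for Brownian motion, P(M_t ≥ a) = 2 · P(B_t ≥ a) for a ≥ 0. Since B_t ~ N(0, t), P(B_t ≥ 2.21) = 1 − Φ(2.21/√t) = 1 − Φ(2.21/√3.78) = 1 − Φ(1.1367). So
  P(M_{3.78} ≥ 2.21) = 2(1 − Φ(1.1367)) ≈ 0.2557.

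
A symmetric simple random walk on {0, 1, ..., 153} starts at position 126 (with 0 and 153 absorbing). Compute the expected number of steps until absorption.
E[τ | X_0 = 126] = 3402

Let v_k = E[τ | X_0 = k]. Boundary: v_0 = v_153 = 0. Recurrence: v_k = 1 + (v_{k-1} + v_{k+1})/2 for 1 ≤ k ≤ 152. The particular solution to v_k − (v_{k-1} + v_{k+1})/2 = 1 is v_k = −k^2. Adding homogeneous solution A + B k and matching boundaries gives v_k = k (153 − k). Substituting k = 126: v_126 = 126 · 27 = 3402.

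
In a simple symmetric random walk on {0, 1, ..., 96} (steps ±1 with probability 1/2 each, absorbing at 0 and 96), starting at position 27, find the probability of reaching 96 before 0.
P(hit 96 before 0) = 27/96 = 9/32

Let u_k = P(hit 96 before 0 | start at k). Then u_0 = 0, u_96 = 1, and u_k = u_{k-1}/2 + u_{k+1}/2 for 1 ≤ k ≤ 95. This harmonic recurrence is solved by u_k = k/96, giving u_27 = 27/96 = 9/32.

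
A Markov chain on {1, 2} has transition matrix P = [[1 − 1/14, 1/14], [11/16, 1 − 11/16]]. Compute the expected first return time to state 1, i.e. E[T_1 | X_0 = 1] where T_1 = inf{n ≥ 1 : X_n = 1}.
E[T_1 | X_0 = 1] = 1/π_1 = 85/77

For an irreducible recurrent Markov chain with stationary distribution π, E[T_i | X_0 = i] = 1/π_i (Kac's formula). Here π_1 = (11/16)/(1/14 + 11/16) = (11/16)/(85/112) = 77/85, so E[T_1 | X_0 = 1] = 1/π_1 = (1/14 + 11/16)/(11/16) = (85/112)/(11/16) = 85/77.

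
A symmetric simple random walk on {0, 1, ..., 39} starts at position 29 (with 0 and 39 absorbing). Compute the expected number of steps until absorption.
E[τ | X_0 = 29] = 290

Let v_k = E[τ | X_0 = k]. Boundary: v_0 = v_39 = 0. Recurrence: v_k = 1 + (v_{k-1} + v_{k+1})/2 for 1 ≤ k ≤ 38. The particular solution to v_k − (v_{k-1} + v_{k+1})/2 = 1 is v_k = −k^2. Adding homogeneous solution A + B k and matching boundaries gives v_k = k (39 − k). Substituting k = 29: v_29 = 29 · 10 = 290.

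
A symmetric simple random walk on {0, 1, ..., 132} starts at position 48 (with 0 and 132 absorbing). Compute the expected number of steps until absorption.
E[τ | X_0 = 48] = 4032

Let v_k = E[τ | X_0 = k]. Boundary: v_0 = v_132 = 0. Recurrence: v_k = 1 + (v_{k-1} + v_{k+1})/2 for 1 ≤ k ≤ 131. The particular solution to v_k − (v_{k-1} + v_{k+1})/2 = 1 is v_k = −k^2. Adding homogeneous solution A + B k and matching boundaries gives v_k = k (132 − k). Substituting k = 48: v_48 = 48 · 84 = 4032.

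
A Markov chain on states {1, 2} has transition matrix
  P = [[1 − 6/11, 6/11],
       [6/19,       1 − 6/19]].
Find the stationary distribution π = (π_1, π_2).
π_1 = 11/30, π_2 = 19/30

Solve πP = π with π_1 + π_2 = 1. From πP = π: π_1 · (1 − 6/11) + π_2 · 6/19 = π_1 ⇒ π_2 · 6/19 = π_1 · 6/11 ⇒ π_2/π_1 = (6/11)/(6/19) = 19/11. Together with π_1 + π_2 = 1:
  π_1 = (6/19)/(6/11 + 6/19) = (6/19)/(180/209) = 11/30,
  π_2 = (6/11)/(6/11 + 6/19) = (6/11)/(180/209) = 19/30.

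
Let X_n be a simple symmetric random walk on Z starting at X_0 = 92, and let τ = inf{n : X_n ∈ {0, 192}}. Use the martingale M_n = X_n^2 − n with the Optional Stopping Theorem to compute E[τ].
E[τ] = 9200

M_n = X_n^2 − n is a martingale (since E[X_{n+1}^2 | F_n] = X_n^2 + 1). By OST (τ has finite mean in a bounded region), E[M_τ] = E[M_0] = X_0^2 − 0 = 92^2 = 8464. Also E[M_τ] = E[X_τ^2] − E[τ]. The walk exits at 0 or 192, with P(hit 192 first) = 92/192, so E[X_τ^2] = 192^2 · 92/192 + 0 = 17664. Thus E[τ] = E[X_τ^2] − E[M_τ] = 17664 − 8464 = 9200 = 92(192 − 92) = 9200.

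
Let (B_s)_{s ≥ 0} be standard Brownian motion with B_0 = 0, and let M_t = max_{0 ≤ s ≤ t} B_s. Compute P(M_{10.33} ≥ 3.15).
P(M_{10.33} ≥ 3.15) = 2·P(B_{10.33} ≥ 3.15) = 2(1 − Φ(3.15/√10.33)) ≈ 0.3270

By the reflection principle for Brownian motion, P(M_t ≥ a) = 2 · P(B_t ≥ a) for a ≥ 0. Since B_t ~ N(0, t), P(B_t ≥ 3.15) = 1 − Φ(3.15/√t) = 1 − Φ(3.15/√10.33) = 1 − Φ(0.9801). So
  P(M_{10.33} ≥ 3.15) = 2(1 − Φ(0.9801)) ≈ 0.3270.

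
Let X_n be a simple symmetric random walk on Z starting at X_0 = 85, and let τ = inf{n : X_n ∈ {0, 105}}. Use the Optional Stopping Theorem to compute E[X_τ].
E[X_τ] = 85

X_n is a martingale and τ is a bounded-mean stopping time (indeed τ is finite a.s. with bounded expectation since the walk is in a bounded region). By the OST, E[X_τ] = E[X_0] = 85. Equivalently: E[X_τ] = 105 · P(hit 105 first) + 0 · P(hit 0 first) = 105 · (85/105) = 85.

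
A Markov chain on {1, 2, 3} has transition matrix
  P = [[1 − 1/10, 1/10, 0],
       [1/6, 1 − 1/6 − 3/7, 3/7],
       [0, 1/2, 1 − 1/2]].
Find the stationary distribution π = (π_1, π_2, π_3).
π = (35/74, 21/74, 9/37)

This is a birth-death chain on three states, which satisfies detailed balance: π_1 · P_{12} = π_2 · P_{21} and π_2 · P_{23} = π_3 · P_{32}.
From π_1 · 1/10 = π_2 · 1/6: π_2/π_1 = (1/10)/(1/6) = 3/5.
From π_2 · 3/7 = π_3 · 1/2: π_3/π_2 = (3/7)/(1/2) = 6/7.
Take π_1 proportional to 1; then unnormalized π = (1, 3/5, 18/35). Normalize by dividing by the sum 74/35:
  π = (35/74, 21/74, 9/37).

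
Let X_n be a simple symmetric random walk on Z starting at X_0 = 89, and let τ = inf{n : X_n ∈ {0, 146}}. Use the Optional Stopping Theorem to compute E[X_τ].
E[X_τ] = 89

X_n is a martingale and τ is a bounded-mean stopping time (indeed τ is finite a.s. with bounded expectation since the walk is in a bounded region). By the OST, E[X_τ] = E[X_0] = 89. Equivalently: E[X_τ] = 146 · P(hit 146 first) + 0 · P(hit 0 first) = 146 · (89/146) = 89.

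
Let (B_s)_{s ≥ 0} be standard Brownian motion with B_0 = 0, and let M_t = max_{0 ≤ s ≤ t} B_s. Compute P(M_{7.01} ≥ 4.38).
P(M_{7.01} ≥ 4.38) = 2·P(B_{7.01} ≥ 4.38) = 2(1 − Φ(4.38/√7.01)) ≈ 0.0981

By the reflection principle for Brownian motion, P(M_t ≥ a) = 2 · P(B_t ≥ a) for a ≥ 0. Since B_t ~ N(0, t), P(B_t ≥ 4.38) = 1 − Φ(4.38/√t) = 1 − Φ(4.38/√7.01) = 1 − Φ(1.6543). So
  P(M_{7.01} ≥ 4.38) = 2(1 − Φ(1.6543)) ≈ 0.0981.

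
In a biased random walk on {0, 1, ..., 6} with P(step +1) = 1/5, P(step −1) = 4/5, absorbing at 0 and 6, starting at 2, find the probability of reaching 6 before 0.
P(hit 6 before 0) = (1 − (4)^2) / (1 − (4)^6) = 1/273

Let u_k denote P(reach 6 before 0 | start at k). Boundary: u_0 = 0, u_6 = 1. Recurrence: u_k = 1/5·u_{k+1} + 4/5·u_{k-1} for 1 ≤ k ≤ 5. Try u_k = A + B·r^k with r = q/p = (4/5)/(1/5) = 4. Substitution satisfies the recurrence; boundary conditions give:
  u_k = (1 − r^k) / (1 − r^N) = (1 − (4)^2) / (1 − (4)^6) = 1/273.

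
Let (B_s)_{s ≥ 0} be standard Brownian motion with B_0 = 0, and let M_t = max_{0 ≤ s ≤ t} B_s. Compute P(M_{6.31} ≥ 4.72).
P(M_{6.31} ≥ 4.72) = 2·P(B_{6.31} ≥ 4.72) = 2(1 − Φ(4.72/√6.31)) ≈ 0.0602

By the reflection principle for Brownian motion, P(M_t ≥ a) = 2 · P(B_t ≥ a) for a ≥ 0. Since B_t ~ N(0, t), P(B_t ≥ 4.72) = 1 − Φ(4.72/√t) = 1 − Φ(4.72/√6.31) = 1 − Φ(1.8790). So
  P(M_{6.31} ≥ 4.72) = 2(1 − Φ(1.8790)) ≈ 0.0602.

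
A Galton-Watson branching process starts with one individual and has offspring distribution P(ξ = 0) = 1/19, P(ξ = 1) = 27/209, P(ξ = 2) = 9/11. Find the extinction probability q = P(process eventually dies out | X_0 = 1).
q = 11/171

The pgf is f(s) = 1/19 + 27/209·s + 9/11·s². The extinction probability q is the smallest fixed point of f in [0, 1]. Setting s = f(s):
  9/11·s² + (27/209 − 1)·s + 1/19 = 0
  9/11·s² − (1/19 + 9/11)·s + 1/19 = 0
which factors as (s − 1)·(9/11·s − 1/19) = 0, giving roots s = 1 and s = (1/19)/(9/11) = 11/171.
Mean offspring μ = 27/209 + 2·9/11 = 369/209 > 1 (supercritical), so q < 1. The extinction probability is the smaller root: q = (1/19)/(9/11) = 11/171.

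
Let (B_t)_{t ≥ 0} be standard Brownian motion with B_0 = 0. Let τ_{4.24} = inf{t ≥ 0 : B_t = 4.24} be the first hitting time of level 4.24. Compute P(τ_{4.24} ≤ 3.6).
P(τ_{4.24} ≤ 3.6) = 2(1 − Φ(4.24/√3.6)) = 2(1 − Φ(2.2347)) ≈ 0.0254

By the reflection principle for standard BM, P(τ_b ≤ t) = 2 · P(B_t ≥ b). Since B_t ~ N(0, t), P(B_t ≥ 4.24) = 1 − Φ(4.24/√t) = 1 − Φ(4.24/√3.6) = 1 − Φ(2.2347) ≈ 0.01272. Doubling: P(τ_{4.24} ≤ 3.6) ≈ 2 · 0.01272 = 0.02544 ≈ 0.0254.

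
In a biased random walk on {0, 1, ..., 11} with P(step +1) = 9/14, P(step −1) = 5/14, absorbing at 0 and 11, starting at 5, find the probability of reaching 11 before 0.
P(hit 11 before 0) = (1 − (5/9)^5) / (1 − (5/9)^11) = 7430076621/7833057871

Let u_k denote P(reach 11 before 0 | start at k). Boundary: u_0 = 0, u_11 = 1. Recurrence: u_k = 9/14·u_{k+1} + 5/14·u_{k-1} for 1 ≤ k ≤ 10. Try u_k = A + B·r^k with r = q/p = (5/14)/(9/14) = 5/9. Substitution satisfies the recurrence; boundary conditions give:
  u_k = (1 − r^k) / (1 − r^N) = (1 − (5/9)^5) / (1 − (5/9)^11) = 7430076621/7833057871.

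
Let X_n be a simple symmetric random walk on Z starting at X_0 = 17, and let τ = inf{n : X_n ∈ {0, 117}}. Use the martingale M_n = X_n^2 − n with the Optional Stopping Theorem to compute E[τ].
E[τ] = 1700

M_n = X_n^2 − n is a martingale (since E[X_{n+1}^2 | F_n] = X_n^2 + 1). By OST (τ has finite mean in a bounded region), E[M_τ] = E[M_0] = X_0^2 − 0 = 17^2 = 289. Also E[M_τ] = E[X_τ^2] − E[τ]. The walk exits at 0 or 117, with P(hit 117 first) = 17/117, so E[X_τ^2] = 117^2 · 17/117 + 0 = 1989. Thus E[τ] = E[X_τ^2] − E[M_τ] = 1989 − 289 = 1700 = 17(117 − 17) = 1700.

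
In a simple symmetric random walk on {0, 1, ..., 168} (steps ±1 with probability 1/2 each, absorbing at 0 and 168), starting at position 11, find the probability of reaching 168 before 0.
P(hit 168 before 0) = 11/168

Let u_k = P(hit 168 before 0 | start at k). Then u_0 = 0, u_168 = 1, and u_k = u_{k-1}/2 + u_{k+1}/2 for 1 ≤ k ≤ 167. This harmonic recurrence is solved by u_k = k/168, giving u_11 = 11/168.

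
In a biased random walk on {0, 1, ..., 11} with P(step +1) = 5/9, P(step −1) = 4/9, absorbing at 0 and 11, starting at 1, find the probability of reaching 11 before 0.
P(hit 11 before 0) = (1 − (4/5)^1) / (1 − (4/5)^11) = 9765625/44633821

Let u_k denote P(reach 11 before 0 | start at k). Boundary: u_0 = 0, u_11 = 1. Recurrence: u_k = 5/9·u_{k+1} + 4/9·u_{k-1} for 1 ≤ k ≤ 10. Try u_k = A + B·r^k with r = q/p = (4/9)/(5/9) = 4/5. Substitution satisfies the recurrence; boundary conditions give:
  u_k = (1 − r^k) / (1 − r^N) = (1 − (4/5)^1) / (1 − (4/5)^11) = 9765625/44633821.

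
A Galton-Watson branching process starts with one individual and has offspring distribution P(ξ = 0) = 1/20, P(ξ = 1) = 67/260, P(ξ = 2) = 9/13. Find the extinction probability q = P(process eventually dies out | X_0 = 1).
q = 13/180

The pgf is f(s) = 1/20 + 67/260·s + 9/13·s². The extinction probability q is the smallest fixed point of f in [0, 1]. Setting s = f(s):
  9/13·s² + (67/260 − 1)·s + 1/20 = 0
  9/13·s² − (1/20 + 9/13)·s + 1/20 = 0
which factors as (s − 1)·(9/13·s − 1/20) = 0, giving roots s = 1 and s = (1/20)/(9/13) = 13/180.
Mean offspring μ = 67/260 + 2·9/13 = 427/260 > 1 (supercritical), so q < 1. The extinction probability is the smaller root: q = (1/20)/(9/13) = 13/180.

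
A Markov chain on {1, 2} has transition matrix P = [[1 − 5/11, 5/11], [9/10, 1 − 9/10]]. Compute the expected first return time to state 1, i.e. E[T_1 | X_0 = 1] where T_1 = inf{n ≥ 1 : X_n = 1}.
E[T_1 | X_0 = 1] = 1/π_1 = 149/99

For an irreducible recurrent Markov chain with stationary distribution π, E[T_i | X_0 = i] = 1/π_i (Kac's formula). Here π_1 = (9/10)/(5/11 + 9/10) = (9/10)/(149/110) = 99/149, so E[T_1 | X_0 = 1] = 1/π_1 = (5/11 + 9/10)/(9/10) = (149/110)/(9/10) = 149/99.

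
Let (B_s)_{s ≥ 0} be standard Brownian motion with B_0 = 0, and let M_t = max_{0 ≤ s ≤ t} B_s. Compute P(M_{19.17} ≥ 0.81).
P(M_{19.17} ≥ 0.81) = 2·P(B_{19.17} ≥ 0.81) = 2(1 − Φ(0.81/√19.17)) ≈ 0.8532

By the reflection principle for Brownian motion, P(M_t ≥ a) = 2 · P(B_t ≥ a) for a ≥ 0. Since B_t ~ N(0, t), P(B_t ≥ 0.81) = 1 − Φ(0.81/√t) = 1 − Φ(0.81/√19.17) = 1 − Φ(0.1850). So
  P(M_{19.17} ≥ 0.81) = 2(1 − Φ(0.1850)) ≈ 0.8532.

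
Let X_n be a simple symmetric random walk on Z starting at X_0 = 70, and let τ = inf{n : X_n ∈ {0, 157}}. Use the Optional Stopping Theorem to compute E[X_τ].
E[X_τ] = 70

X_n is a martingale and τ is a bounded-mean stopping time (indeed τ is finite a.s. with bounded expectation since the walk is in a bounded region). By the OST, E[X_τ] = E[X_0] = 70. Equivalently: E[X_τ] = 157 · P(hit 157 first) + 0 · P(hit 0 first) = 157 · (70/157) = 70.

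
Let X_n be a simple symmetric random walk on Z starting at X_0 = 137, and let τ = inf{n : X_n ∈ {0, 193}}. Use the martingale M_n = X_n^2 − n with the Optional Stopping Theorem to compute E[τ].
E[τ] = 7672

M_n = X_n^2 − n is a martingale (since E[X_{n+1}^2 | F_n] = X_n^2 + 1). By OST (τ has finite mean in a bounded region), E[M_τ] = E[M_0] = X_0^2 − 0 = 137^2 = 18769. Also E[M_τ] = E[X_τ^2] − E[τ]. The walk exits at 0 or 193, with P(hit 193 first) = 137/193, so E[X_τ^2] = 193^2 · 137/193 + 0 = 26441. Thus E[τ] = E[X_τ^2] − E[M_τ] = 26441 − 18769 = 7672 = 137(193 − 137) = 7672.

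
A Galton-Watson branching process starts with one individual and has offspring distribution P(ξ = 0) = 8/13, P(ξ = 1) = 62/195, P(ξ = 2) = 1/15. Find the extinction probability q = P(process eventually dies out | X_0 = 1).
q = 1

Mean offspring μ = 0·8/13 + 1·62/195 + 2·1/15 = 88/195 ≤ 1. For μ ≤ 1 with offspring not concentrated at 1, the Galton-Watson process goes extinct almost surely, so q = 1.
(Algebraic check: The pgf is f(s) = 8/13 + 62/195·s + 1/15·s². The extinction probability q is the smallest fixed point of f in [0, 1]. Setting s = f(s):
  1/15·s² + (62/195 − 1)·s + 8/13 = 0
  1/15·s² − (8/13 + 1/15)·s + 8/13 = 0
which factors as (s − 1)·(1/15·s − 8/13) = 0, giving roots s = 1 and s = (8/13)/(1/15) = 120/13. Since 120/13 ≥ 1, the smallest root in [0, 1] is s = 1.)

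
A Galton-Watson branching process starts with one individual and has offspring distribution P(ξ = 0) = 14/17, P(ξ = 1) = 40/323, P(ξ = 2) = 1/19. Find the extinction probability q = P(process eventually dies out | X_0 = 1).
q = 1

Mean offspring μ = 0·14/17 + 1·40/323 + 2·1/19 = 74/323 ≤ 1. For μ ≤ 1 with offspring not concentrated at 1, the Galton-Watson process goes extinct almost surely, so q = 1.
(Algebraic check: The pgf is f(s) = 14/17 + 40/323·s + 1/19·s². The extinction probability q is the smallest fixed point of f in [0, 1]. Setting s = f(s):
  1/19·s² + (40/323 − 1)·s + 14/17 = 0
  1/19·s² − (14/17 + 1/19)·s + 14/17 = 0
which factors as (s − 1)·(1/19·s − 14/17) = 0, giving roots s = 1 and s = (14/17)/(1/19) = 266/17. Since 266/17 ≥ 1, the smallest root in [0, 1] is s = 1.)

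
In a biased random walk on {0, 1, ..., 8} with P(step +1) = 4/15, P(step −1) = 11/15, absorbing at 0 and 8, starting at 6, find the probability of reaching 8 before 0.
P(hit 8 before 0) = (1 − (11/4)^6) / (1 − (11/4)^8) = 269328/2040889

Let u_k denote P(reach 8 before 0 | start at k). Boundary: u_0 = 0, u_8 = 1. Recurrence: u_k = 4/15·u_{k+1} + 11/15·u_{k-1} for 1 ≤ k ≤ 7. Try u_k = A + B·r^k with r = q/p = (11/15)/(4/15) = 11/4. Substitution satisfies the recurrence; boundary conditions give:
  u_k = (1 − r^k) / (1 − r^N) = (1 − (11/4)^6) / (1 − (11/4)^8) = 269328/2040889.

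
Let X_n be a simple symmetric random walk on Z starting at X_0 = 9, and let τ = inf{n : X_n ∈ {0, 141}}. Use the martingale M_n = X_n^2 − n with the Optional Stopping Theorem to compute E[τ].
E[τ] = 1188

M_n = X_n^2 − n is a martingale (since E[X_{n+1}^2 | F_n] = X_n^2 + 1). By OST (τ has finite mean in a bounded region), E[M_τ] = E[M_0] = X_0^2 − 0 = 9^2 = 81. Also E[M_τ] = E[X_τ^2] − E[τ]. The walk exits at 0 or 141, with P(hit 141 first) = 9/141, so E[X_τ^2] = 141^2 · 9/141 + 0 = 1269. Thus E[τ] = E[X_τ^2] − E[M_τ] = 1269 − 81 = 1188 = 9(141 − 9) = 1188.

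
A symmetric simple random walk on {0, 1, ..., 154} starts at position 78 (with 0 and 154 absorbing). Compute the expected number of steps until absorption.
E[τ | X_0 = 78] = 5928

Let v_k = E[τ | X_0 = k]. Boundary: v_0 = v_154 = 0. Recurrence: v_k = 1 + (v_{k-1} + v_{k+1})/2 for 1 ≤ k ≤ 153. The particular solution to v_k − (v_{k-1} + v_{k+1})/2 = 1 is v_k = −k^2. Adding homogeneous solution A + B k and matching boundaries gives v_k = k (154 − k). Substituting k = 78: v_78 = 78 · 76 = 5928.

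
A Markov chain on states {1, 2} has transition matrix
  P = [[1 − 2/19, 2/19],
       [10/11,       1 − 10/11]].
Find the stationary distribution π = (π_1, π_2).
π_1 = 95/106, π_2 = 11/106

Solve πP = π with π_1 + π_2 = 1. From πP = π: π_1 · (1 − 2/19) + π_2 · 10/11 = π_1 ⇒ π_2 · 10/11 = π_1 · 2/19 ⇒ π_2/π_1 = (2/19)/(10/11) = 11/95. Together with π_1 + π_2 = 1:
  π_1 = (10/11)/(2/19 + 10/11) = (10/11)/(212/209) = 95/106,
  π_2 = (2/19)/(2/19 + 10/11) = (2/19)/(212/209) = 11/106.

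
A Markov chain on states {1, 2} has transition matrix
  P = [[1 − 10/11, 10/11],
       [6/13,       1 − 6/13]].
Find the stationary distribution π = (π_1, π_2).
π_1 = 33/98, π_2 = 65/98

Solve πP = π with π_1 + π_2 = 1. From πP = π: π_1 · (1 − 10/11) + π_2 · 6/13 = π_1 ⇒ π_2 · 6/13 = π_1 · 10/11 ⇒ π_2/π_1 = (10/11)/(6/13) = 65/33. Together with π_1 + π_2 = 1:
  π_1 = (6/13)/(10/11 + 6/13) = (6/13)/(196/143) = 33/98,
  π_2 = (10/11)/(10/11 + 6/13) = (10/11)/(196/143) = 65/98.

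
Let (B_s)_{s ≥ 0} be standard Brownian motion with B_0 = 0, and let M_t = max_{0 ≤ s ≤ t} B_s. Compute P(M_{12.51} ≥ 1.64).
P(M_{12.51} ≥ 1.64) = 2·P(B_{12.51} ≥ 1.64) = 2(1 − Φ(1.64/√12.51)) ≈ 0.6429

By the reflection principle for Brownian motion, P(M_t ≥ a) = 2 · P(B_t ≥ a) for a ≥ 0. Since B_t ~ N(0, t), P(B_t ≥ 1.64) = 1 − Φ(1.64/√t) = 1 − Φ(1.64/√12.51) = 1 − Φ(0.4637). So
  P(M_{12.51} ≥ 1.64) = 2(1 − Φ(0.4637)) ≈ 0.6429.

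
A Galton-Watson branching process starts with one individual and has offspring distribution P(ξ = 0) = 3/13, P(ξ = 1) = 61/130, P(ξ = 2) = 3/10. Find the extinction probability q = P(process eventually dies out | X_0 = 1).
q = 10/13

The pgf is f(s) = 3/13 + 61/130·s + 3/10·s². The extinction probability q is the smallest fixed point of f in [0, 1]. Setting s = f(s):
  3/10·s² + (61/130 − 1)·s + 3/13 = 0
  3/10·s² − (3/13 + 3/10)·s + 3/13 = 0
which factors as (s − 1)·(3/10·s − 3/13) = 0, giving roots s = 1 and s = (3/13)/(3/10) = 10/13.
Mean offspring μ = 61/130 + 2·3/10 = 139/130 > 1 (supercritical), so q < 1. The extinction probability is the smaller root: q = (3/13)/(3/10) = 10/13.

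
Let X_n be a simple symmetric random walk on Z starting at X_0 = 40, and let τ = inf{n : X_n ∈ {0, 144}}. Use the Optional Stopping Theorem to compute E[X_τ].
E[X_τ] = 40

X_n is a martingale and τ is a bounded-mean stopping time (indeed τ is finite a.s. with bounded expectation since the walk is in a bounded region). By the OST, E[X_τ] = E[X_0] = 40. Equivalently: E[X_τ] = 144 · P(hit 144 first) + 0 · P(hit 0 first) = 144 · (40/144) = 40.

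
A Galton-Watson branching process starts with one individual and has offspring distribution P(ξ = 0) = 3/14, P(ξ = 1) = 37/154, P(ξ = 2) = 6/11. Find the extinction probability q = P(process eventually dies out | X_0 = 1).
q = 11/28

The pgf is f(s) = 3/14 + 37/154·s + 6/11·s². The extinction probability q is the smallest fixed point of f in [0, 1]. Setting s = f(s):
  6/11·s² + (37/154 − 1)·s + 3/14 = 0
  6/11·s² − (3/14 + 6/11)·s + 3/14 = 0
which factors as (s − 1)·(6/11·s − 3/14) = 0, giving roots s = 1 and s = (3/14)/(6/11) = 11/28.
Mean offspring μ = 37/154 + 2·6/11 = 205/154 > 1 (supercritical), so q < 1. The extinction probability is the smaller root: q = (3/14)/(6/11) = 11/28.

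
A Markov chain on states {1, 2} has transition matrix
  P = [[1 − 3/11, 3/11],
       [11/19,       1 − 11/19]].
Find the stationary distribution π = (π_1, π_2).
π_1 = 121/178, π_2 = 57/178

Solve πP = π with π_1 + π_2 = 1. From πP = π: π_1 · (1 − 3/11) + π_2 · 11/19 = π_1 ⇒ π_2 · 11/19 = π_1 · 3/11 ⇒ π_2/π_1 = (3/11)/(11/19) = 57/121. Together with π_1 + π_2 = 1:
  π_1 = (11/19)/(3/11 + 11/19) = (11/19)/(178/209) = 121/178,
  π_2 = (3/11)/(3/11 + 11/19) = (3/11)/(178/209) = 57/178.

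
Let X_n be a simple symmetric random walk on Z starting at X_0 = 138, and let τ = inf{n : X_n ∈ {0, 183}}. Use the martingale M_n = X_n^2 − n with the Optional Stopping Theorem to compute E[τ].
E[τ] = 6210

M_n = X_n^2 − n is a martingale (since E[X_{n+1}^2 | F_n] = X_n^2 + 1). By OST (τ has finite mean in a bounded region), E[M_τ] = E[M_0] = X_0^2 − 0 = 138^2 = 19044. Also E[M_τ] = E[X_τ^2] − E[τ]. The walk exits at 0 or 183, with P(hit 183 first) = 138/183, so E[X_τ^2] = 183^2 · 138/183 + 0 = 25254. Thus E[τ] = E[X_τ^2] − E[M_τ] = 25254 − 19044 = 6210 = 138(183 − 138) = 6210.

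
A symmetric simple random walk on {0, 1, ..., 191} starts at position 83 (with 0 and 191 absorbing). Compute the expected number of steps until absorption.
E[τ | X_0 = 83] = 8964

Let v_k = E[τ | X_0 = k]. Boundary: v_0 = v_191 = 0. Recurrence: v_k = 1 + (v_{k-1} + v_{k+1})/2 for 1 ≤ k ≤ 190. The particular solution to v_k − (v_{k-1} + v_{k+1})/2 = 1 is v_k = −k^2. Adding homogeneous solution A + B k and matching boundaries gives v_k = k (191 − k). Substituting k = 83: v_83 = 83 · 108 = 8964.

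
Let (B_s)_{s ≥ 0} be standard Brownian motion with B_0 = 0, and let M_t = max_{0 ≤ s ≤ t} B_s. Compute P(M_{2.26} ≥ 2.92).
P(M_{2.26} ≥ 2.92) = 2·P(B_{2.26} ≥ 2.92) = 2(1 − Φ(2.92/√2.26)) ≈ 0.0521

By the reflection principle for Brownian motion, P(M_t ≥ a) = 2 · P(B_t ≥ a) for a ≥ 0. Since B_t ~ N(0, t), P(B_t ≥ 2.92) = 1 − Φ(2.92/√t) = 1 − Φ(2.92/√2.26) = 1 − Φ(1.9424). So
  P(M_{2.26} ≥ 2.92) = 2(1 − Φ(1.9424)) ≈ 0.0521.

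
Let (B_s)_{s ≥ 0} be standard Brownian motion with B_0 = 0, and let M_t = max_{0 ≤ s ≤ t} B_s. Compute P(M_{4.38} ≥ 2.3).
P(M_{4.38} ≥ 2.3) = 2·P(B_{4.38} ≥ 2.3) = 2(1 − Φ(2.3/√4.38)) ≈ 0.2718

By the reflection principle for Brownian motion, P(M_t ≥ a) = 2 · P(B_t ≥ a) for a ≥ 0. Since B_t ~ N(0, t), P(B_t ≥ 2.3) = 1 − Φ(2.3/√t) = 1 − Φ(2.3/√4.38) = 1 − Φ(1.0990). So
  P(M_{4.38} ≥ 2.3) = 2(1 − Φ(1.0990)) ≈ 0.2718.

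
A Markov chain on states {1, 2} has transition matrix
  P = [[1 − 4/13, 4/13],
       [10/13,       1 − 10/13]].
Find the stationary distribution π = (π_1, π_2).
π_1 = 5/7, π_2 = 2/7

Solve πP = π with π_1 + π_2 = 1. From πP = π: π_1 · (1 − 4/13) + π_2 · 10/13 = π_1 ⇒ π_2 · 10/13 = π_1 · 4/13 ⇒ π_2/π_1 = (4/13)/(10/13) = 2/5. Together with π_1 + π_2 = 1:
  π_1 = (10/13)/(4/13 + 10/13) = (10/13)/(14/13) = 5/7,
  π_2 = (4/13)/(4/13 + 10/13) = (4/13)/(14/13) = 2/7.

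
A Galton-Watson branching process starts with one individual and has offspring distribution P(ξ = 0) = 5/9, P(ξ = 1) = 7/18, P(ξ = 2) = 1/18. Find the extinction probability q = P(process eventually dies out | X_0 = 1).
q = 1

Mean offspring μ = 0·5/9 + 1·7/18 + 2·1/18 = 1/2 ≤ 1. For μ ≤ 1 with offspring not concentrated at 1, the Galton-Watson process goes extinct almost surely, so q = 1.
(Algebraic check: The pgf is f(s) = 5/9 + 7/18·s + 1/18·s². The extinction probability q is the smallest fixed point of f in [0, 1]. Setting s = f(s):
  1/18·s² + (7/18 − 1)·s + 5/9 = 0
  1/18·s² − (5/9 + 1/18)·s + 5/9 = 0
which factors as (s − 1)·(1/18·s − 5/9) = 0, giving roots s = 1 and s = (5/9)/(1/18) = 10. Since 10 ≥ 1, the smallest root in [0, 1] is s = 1.)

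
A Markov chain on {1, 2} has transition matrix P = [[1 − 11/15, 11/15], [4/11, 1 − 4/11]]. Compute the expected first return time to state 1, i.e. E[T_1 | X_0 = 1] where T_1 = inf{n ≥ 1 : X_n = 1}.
E[T_1 | X_0 = 1] = 1/π_1 = 181/60

For an irreducible recurrent Markov chain with stationary distribution π, E[T_i | X_0 = i] = 1/π_i (Kac's formula). Here π_1 = (4/11)/(11/15 + 4/11) = (4/11)/(181/165) = 60/181, so E[T_1 | X_0 = 1] = 1/π_1 = (11/15 + 4/11)/(4/11) = (181/165)/(4/11) = 181/60.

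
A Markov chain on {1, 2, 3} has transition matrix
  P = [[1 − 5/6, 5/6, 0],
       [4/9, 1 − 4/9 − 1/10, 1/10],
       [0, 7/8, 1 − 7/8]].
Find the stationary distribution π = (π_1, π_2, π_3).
π = (56/173, 105/173, 12/173)

This is a birth-death chain on three states, which satisfies detailed balance: π_1 · P_{12} = π_2 · P_{21} and π_2 · P_{23} = π_3 · P_{32}.
From π_1 · 5/6 = π_2 · 4/9: π_2/π_1 = (5/6)/(4/9) = 15/8.
From π_2 · 1/10 = π_3 · 7/8: π_3/π_2 = (1/10)/(7/8) = 4/35.
Take π_1 proportional to 1; then unnormalized π = (1, 15/8, 3/14). Normalize by dividing by the sum 173/56:
  π = (56/173, 105/173, 12/173).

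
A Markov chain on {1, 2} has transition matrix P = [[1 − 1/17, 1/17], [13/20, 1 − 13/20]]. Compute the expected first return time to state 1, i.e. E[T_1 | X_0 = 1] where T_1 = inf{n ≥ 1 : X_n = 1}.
E[T_1 | X_0 = 1] = 1/π_1 = 241/221

For an irreducible recurrent Markov chain with stationary distribution π, E[T_i | X_0 = i] = 1/π_i (Kac's formula). Here π_1 = (13/20)/(1/17 + 13/20) = (13/20)/(241/340) = 221/241, so E[T_1 | X_0 = 1] = 1/π_1 = (1/17 + 13/20)/(13/20) = (241/340)/(13/20) = 241/221.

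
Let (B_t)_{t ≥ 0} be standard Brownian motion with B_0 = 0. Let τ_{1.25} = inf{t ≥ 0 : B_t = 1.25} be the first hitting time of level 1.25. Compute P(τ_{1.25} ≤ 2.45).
P(τ_{1.25} ≤ 2.45) = 2(1 − Φ(1.25/√2.45)) = 2(1 − Φ(0.7986)) ≈ 0.4245

By the reflection principle for standard BM, P(τ_b ≤ t) = 2 · P(B_t ≥ b). Since B_t ~ N(0, t), P(B_t ≥ 1.25) = 1 − Φ(1.25/√t) = 1 − Φ(1.25/√2.45) = 1 − Φ(0.7986) ≈ 0.21226. Doubling: P(τ_{1.25} ≤ 2.45) ≈ 2 · 0.21226 = 0.42452 ≈ 0.4245.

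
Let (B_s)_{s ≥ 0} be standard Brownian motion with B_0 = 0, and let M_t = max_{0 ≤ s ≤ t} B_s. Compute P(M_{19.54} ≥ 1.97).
P(M_{19.54} ≥ 1.97) = 2·P(B_{19.54} ≥ 1.97) = 2(1 − Φ(1.97/√19.54)) ≈ 0.6558

By the reflection principle for Brownian motion, P(M_t ≥ a) = 2 · P(B_t ≥ a) for a ≥ 0. Since B_t ~ N(0, t), P(B_t ≥ 1.97) = 1 − Φ(1.97/√t) = 1 − Φ(1.97/√19.54) = 1 − Φ(0.4457). So
  P(M_{19.54} ≥ 1.97) = 2(1 − Φ(0.4457)) ≈ 0.6558.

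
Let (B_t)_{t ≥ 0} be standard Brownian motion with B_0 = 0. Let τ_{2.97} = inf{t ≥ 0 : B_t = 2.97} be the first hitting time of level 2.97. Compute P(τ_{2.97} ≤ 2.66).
P(τ_{2.97} ≤ 2.66) = 2(1 − Φ(2.97/√2.66)) = 2(1 − Φ(1.8210)) ≈ 0.0686

By the reflection principle for standard BM, P(τ_b ≤ t) = 2 · P(B_t ≥ b). Since B_t ~ N(0, t), P(B_t ≥ 2.97) = 1 − Φ(2.97/√t) = 1 − Φ(2.97/√2.66) = 1 − Φ(1.8210) ≈ 0.03430. Doubling: P(τ_{2.97} ≤ 2.66) ≈ 2 · 0.03430 = 0.06860 ≈ 0.0686.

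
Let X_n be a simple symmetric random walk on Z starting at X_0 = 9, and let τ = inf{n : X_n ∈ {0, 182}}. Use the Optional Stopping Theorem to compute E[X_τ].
E[X_τ] = 9

X_n is a martingale and τ is a bounded-mean stopping time (indeed τ is finite a.s. with bounded expectation since the walk is in a bounded region). By the OST, E[X_τ] = E[X_0] = 9. Equivalently: E[X_τ] = 182 · P(hit 182 first) + 0 · P(hit 0 first) = 182 · (9/182) = 9.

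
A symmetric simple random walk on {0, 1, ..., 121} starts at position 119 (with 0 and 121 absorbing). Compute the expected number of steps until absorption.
E[τ | X_0 = 119] = 238

Let v_k = E[τ | X_0 = k]. Boundary: v_0 = v_121 = 0. Recurrence: v_k = 1 + (v_{k-1} + v_{k+1})/2 for 1 ≤ k ≤ 120. The particular solution to v_k − (v_{k-1} + v_{k+1})/2 = 1 is v_k = −k^2. Adding homogeneous solution A + B k and matching boundaries gives v_k = k (121 − k). Substituting k = 119: v_119 = 119 · 2 = 238.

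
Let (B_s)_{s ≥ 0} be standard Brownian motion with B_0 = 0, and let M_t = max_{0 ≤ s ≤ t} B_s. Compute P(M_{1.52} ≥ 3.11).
P(M_{1.52} ≥ 3.11) = 2·P(B_{1.52} ≥ 3.11) = 2(1 − Φ(3.11/√1.52)) ≈ 0.0117

By the reflection principle for Brownian motion, P(M_t ≥ a) = 2 · P(B_t ≥ a) for a ≥ 0. Since B_t ~ N(0, t), P(B_t ≥ 3.11) = 1 − Φ(3.11/√t) = 1 − Φ(3.11/√1.52) = 1 − Φ(2.5225). So
  P(M_{1.52} ≥ 3.11) = 2(1 − Φ(2.5225)) ≈ 0.0117.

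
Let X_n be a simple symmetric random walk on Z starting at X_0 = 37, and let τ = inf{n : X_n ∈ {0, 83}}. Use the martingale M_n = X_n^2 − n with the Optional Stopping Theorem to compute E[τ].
E[τ] = 1702

M_n = X_n^2 − n is a martingale (since E[X_{n+1}^2 | F_n] = X_n^2 + 1). By OST (τ has finite mean in a bounded region), E[M_τ] = E[M_0] = X_0^2 − 0 = 37^2 = 1369. Also E[M_τ] = E[X_τ^2] − E[τ]. The walk exits at 0 or 83, with P(hit 83 first) = 37/83, so E[X_τ^2] = 83^2 · 37/83 + 0 = 3071. Thus E[τ] = E[X_τ^2] − E[M_τ] = 3071 − 1369 = 1702 = 37(83 − 37) = 1702.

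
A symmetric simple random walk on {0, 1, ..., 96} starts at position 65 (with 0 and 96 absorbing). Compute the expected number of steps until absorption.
E[τ | X_0 = 65] = 2015

Let v_k = E[τ | X_0 = k]. Boundary: v_0 = v_96 = 0. Recurrence: v_k = 1 + (v_{k-1} + v_{k+1})/2 for 1 ≤ k ≤ 95. The particular solution to v_k − (v_{k-1} + v_{k+1})/2 = 1 is v_k = −k^2. Adding homogeneous solution A + B k and matching boundaries gives v_k = k (96 − k). Substituting k = 65: v_65 = 65 · 31 = 2015.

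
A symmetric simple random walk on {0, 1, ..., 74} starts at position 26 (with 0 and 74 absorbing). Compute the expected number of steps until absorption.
E[τ | X_0 = 26] = 1248

Let v_k = E[τ | X_0 = k]. Boundary: v_0 = v_74 = 0. Recurrence: v_k = 1 + (v_{k-1} + v_{k+1})/2 for 1 ≤ k ≤ 73. The particular solution to v_k − (v_{k-1} + v_{k+1})/2 = 1 is v_k = −k^2. Adding homogeneous solution A + B k and matching boundaries gives v_k = k (74 − k). Substituting k = 26: v_26 = 26 · 48 = 1248.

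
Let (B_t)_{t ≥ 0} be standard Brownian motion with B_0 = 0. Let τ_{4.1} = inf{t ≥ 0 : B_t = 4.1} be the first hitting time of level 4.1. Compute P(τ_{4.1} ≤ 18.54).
P(τ_{4.1} ≤ 18.54) = 2(1 − Φ(4.1/√18.54)) = 2(1 − Φ(0.9522)) ≈ 0.3410

By the reflection principle for standard BM, P(τ_b ≤ t) = 2 · P(B_t ≥ b). Since B_t ~ N(0, t), P(B_t ≥ 4.1) = 1 − Φ(4.1/√t) = 1 − Φ(4.1/√18.54) = 1 − Φ(0.9522) ≈ 0.17050. Doubling: P(τ_{4.1} ≤ 18.54) ≈ 2 · 0.17050 = 0.34100 ≈ 0.3410.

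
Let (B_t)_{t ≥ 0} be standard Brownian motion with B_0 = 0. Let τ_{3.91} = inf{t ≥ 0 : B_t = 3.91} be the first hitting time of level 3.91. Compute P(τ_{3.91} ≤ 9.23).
P(τ_{3.91} ≤ 9.23) = 2(1 − Φ(3.91/√9.23)) = 2(1 − Φ(1.2870)) ≈ 0.1981

By the reflection principle for standard BM, P(τ_b ≤ t) = 2 · P(B_t ≥ b). Since B_t ~ N(0, t), P(B_t ≥ 3.91) = 1 − Φ(3.91/√t) = 1 − Φ(3.91/√9.23) = 1 − Φ(1.2870) ≈ 0.09905. Doubling: P(τ_{3.91} ≤ 9.23) ≈ 2 · 0.09905 = 0.19810 ≈ 0.1981.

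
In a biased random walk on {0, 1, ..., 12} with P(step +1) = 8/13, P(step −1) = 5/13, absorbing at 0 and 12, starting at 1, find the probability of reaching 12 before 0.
P(hit 12 before 0) = (1 − (5/8)^1) / (1 − (5/8)^12) = 8589934592/22825112037

Let u_k denote P(reach 12 before 0 | start at k). Boundary: u_0 = 0, u_12 = 1. Recurrence: u_k = 8/13·u_{k+1} + 5/13·u_{k-1} for 1 ≤ k ≤ 11. Try u_k = A + B·r^k with r = q/p = (5/13)/(8/13) = 5/8. Substitution satisfies the recurrence; boundary conditions give:
  u_k = (1 − r^k) / (1 − r^N) = (1 − (5/8)^1) / (1 − (5/8)^12) = 8589934592/22825112037.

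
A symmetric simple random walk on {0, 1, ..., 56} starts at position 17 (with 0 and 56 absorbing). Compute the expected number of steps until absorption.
E[τ | X_0 = 17] = 663

Let v_k = E[τ | X_0 = k]. Boundary: v_0 = v_56 = 0. Recurrence: v_k = 1 + (v_{k-1} + v_{k+1})/2 for 1 ≤ k ≤ 55. The particular solution to v_k − (v_{k-1} + v_{k+1})/2 = 1 is v_k = −k^2. Adding homogeneous solution A + B k and matching boundaries gives v_k = k (56 − k). Substituting k = 17: v_17 = 17 · 39 = 663.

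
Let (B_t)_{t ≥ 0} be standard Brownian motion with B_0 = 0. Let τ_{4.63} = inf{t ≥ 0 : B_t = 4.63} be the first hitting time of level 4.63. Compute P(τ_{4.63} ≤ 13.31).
P(τ_{4.63} ≤ 13.31) = 2(1 − Φ(4.63/√13.31)) = 2(1 − Φ(1.2691)) ≈ 0.2044

By the reflection principle for standard BM, P(τ_b ≤ t) = 2 · P(B_t ≥ b). Since B_t ~ N(0, t), P(B_t ≥ 4.63) = 1 − Φ(4.63/√t) = 1 − Φ(4.63/√13.31) = 1 − Φ(1.2691) ≈ 0.10220. Doubling: P(τ_{4.63} ≤ 13.31) ≈ 2 · 0.10220 = 0.20440 ≈ 0.2044.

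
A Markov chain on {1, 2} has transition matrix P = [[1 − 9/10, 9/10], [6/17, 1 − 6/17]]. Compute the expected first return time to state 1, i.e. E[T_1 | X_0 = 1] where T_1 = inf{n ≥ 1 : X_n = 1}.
E[T_1 | X_0 = 1] = 1/π_1 = 71/20

For an irreducible recurrent Markov chain with stationary distribution π, E[T_i | X_0 = i] = 1/π_i (Kac's formula). Here π_1 = (6/17)/(9/10 + 6/17) = (6/17)/(213/170) = 20/71, so E[T_1 | X_0 = 1] = 1/π_1 = (9/10 + 6/17)/(6/17) = (213/170)/(6/17) = 71/20.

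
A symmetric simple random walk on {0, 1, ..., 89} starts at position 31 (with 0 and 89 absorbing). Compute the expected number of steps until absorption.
E[τ | X_0 = 31] = 1798

Let v_k = E[τ | X_0 = k]. Boundary: v_0 = v_89 = 0. Recurrence: v_k = 1 + (v_{k-1} + v_{k+1})/2 for 1 ≤ k ≤ 88. The particular solution to v_k − (v_{k-1} + v_{k+1})/2 = 1 is v_k = −k^2. Adding homogeneous solution A + B k and matching boundaries gives v_k = k (89 − k). Substituting k = 31: v_31 = 31 · 58 = 1798.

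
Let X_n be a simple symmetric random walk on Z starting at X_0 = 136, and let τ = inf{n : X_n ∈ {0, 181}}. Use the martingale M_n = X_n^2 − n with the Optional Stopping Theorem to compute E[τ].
E[τ] = 6120

M_n = X_n^2 − n is a martingale (since E[X_{n+1}^2 | F_n] = X_n^2 + 1). By OST (τ has finite mean in a bounded region), E[M_τ] = E[M_0] = X_0^2 − 0 = 136^2 = 18496. Also E[M_τ] = E[X_τ^2] − E[τ]. The walk exits at 0 or 181, with P(hit 181 first) = 136/181, so E[X_τ^2] = 181^2 · 136/181 + 0 = 24616. Thus E[τ] = E[X_τ^2] − E[M_τ] = 24616 − 18496 = 6120 = 136(181 − 136) = 6120.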